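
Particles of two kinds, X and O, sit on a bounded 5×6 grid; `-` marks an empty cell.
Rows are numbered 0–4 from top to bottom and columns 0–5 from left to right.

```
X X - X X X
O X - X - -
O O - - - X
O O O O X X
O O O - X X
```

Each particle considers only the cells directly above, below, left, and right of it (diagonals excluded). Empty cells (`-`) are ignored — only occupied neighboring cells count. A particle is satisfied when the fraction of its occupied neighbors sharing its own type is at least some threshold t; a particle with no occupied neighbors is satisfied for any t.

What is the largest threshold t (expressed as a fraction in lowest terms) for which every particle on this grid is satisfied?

(0,0)X 1/2
(0,1)X 2/2
(0,3)X 2/2
(0,4)X 2/2
(0,5)X 1/1
(1,0)O 1/3
(1,1)X 1/3
(1,3)X 1/1
(2,0)O 3/3
(2,1)O 2/3
(2,5)X 1/1
(3,0)O 3/3
(3,1)O 4/4
(3,2)O 3/3
(3,3)O 1/2
(3,4)X 2/3
(3,5)X 3/3
(4,0)O 2/2
(4,1)O 3/3
(4,2)O 2/2
(4,4)X 2/2
(4,5)X 2/2
The smallest same-type fraction is 1/3 at (1,0), which reduces to 1/3. Any threshold above that leaves this particle unsatisfied.

1/3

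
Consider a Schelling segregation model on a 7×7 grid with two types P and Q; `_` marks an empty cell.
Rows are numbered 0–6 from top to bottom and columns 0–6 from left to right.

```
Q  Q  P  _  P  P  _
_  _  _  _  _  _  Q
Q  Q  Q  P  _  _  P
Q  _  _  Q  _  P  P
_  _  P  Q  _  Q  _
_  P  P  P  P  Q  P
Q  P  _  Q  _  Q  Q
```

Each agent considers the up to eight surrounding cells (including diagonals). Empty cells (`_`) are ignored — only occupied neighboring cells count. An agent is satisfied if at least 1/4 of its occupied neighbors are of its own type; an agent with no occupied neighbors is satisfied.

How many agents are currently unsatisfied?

Row 0: (0,0)Q 1/1 satisfied · (0,1)Q 1/2 satisfied · (0,2)P 0/1 not · (0,4)P 1/1 satisfied · (0,5)P 1/2 satisfied
Row 1: (1,6)Q 0/2 not
Row 2: (2,0)Q 2/2 satisfied · (2,1)Q 3/3 satisfied · (2,2)Q 2/3 satisfied · (2,3)P 0/2 not · (2,6)P 2/3 satisfied
Row 3: (3,0)Q 2/2 satisfied · (3,3)Q 2/4 satisfied · (3,5)P 2/3 satisfied · (3,6)P 2/3 satisfied
Row 4: (4,2)P 3/5 satisfied · (4,3)Q 1/5 not · (4,5)Q 1/5 not
Row 5: (5,1)P 3/4 satisfied · (5,2)P 4/6 satisfied · (5,3)P 3/5 satisfied · (5,4)P 1/6 not · (5,5)Q 3/5 satisfied · (5,6)P 0/4 not
Row 6: (6,0)Q 0/2 not · (6,1)P 2/3 satisfied · (6,3)Q 0/3 not · (6,5)Q 2/4 satisfied · (6,6)Q 2/3 satisfied
Unsatisfied: (0,2), (1,6), (2,3), (4,3), (4,5), (5,4), (5,6), (6,0), (6,3) — 9 in total.

9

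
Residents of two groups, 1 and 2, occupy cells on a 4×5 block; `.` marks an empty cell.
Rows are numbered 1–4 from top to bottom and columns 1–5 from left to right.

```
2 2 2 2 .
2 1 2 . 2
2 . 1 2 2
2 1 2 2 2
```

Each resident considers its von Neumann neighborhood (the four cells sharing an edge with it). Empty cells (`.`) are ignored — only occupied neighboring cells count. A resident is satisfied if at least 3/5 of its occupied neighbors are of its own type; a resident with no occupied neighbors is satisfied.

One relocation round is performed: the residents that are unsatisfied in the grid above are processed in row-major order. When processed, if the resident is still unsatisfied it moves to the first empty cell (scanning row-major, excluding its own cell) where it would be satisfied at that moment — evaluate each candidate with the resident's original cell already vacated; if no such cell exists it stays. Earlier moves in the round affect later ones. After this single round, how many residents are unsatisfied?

Initially unsatisfied (in order): (2,2), (2,3), (3,3), (4,1), (4,2), (4,3).
  (2,2) → (3,2).
  (2,3) → (1,5).
  (3,3): no empty cell satisfies it; stays.
  (4,1) → (2,2).
  (4,2): no empty cell satisfies it; stays.
  (4,3) → (2,3).
Resulting grid:
2 2 2 2 2
2 2 2 . 2
2 1 1 2 2
. 1 . 2 2
Unsatisfied now: (3,1), (3,2), (3,3).

3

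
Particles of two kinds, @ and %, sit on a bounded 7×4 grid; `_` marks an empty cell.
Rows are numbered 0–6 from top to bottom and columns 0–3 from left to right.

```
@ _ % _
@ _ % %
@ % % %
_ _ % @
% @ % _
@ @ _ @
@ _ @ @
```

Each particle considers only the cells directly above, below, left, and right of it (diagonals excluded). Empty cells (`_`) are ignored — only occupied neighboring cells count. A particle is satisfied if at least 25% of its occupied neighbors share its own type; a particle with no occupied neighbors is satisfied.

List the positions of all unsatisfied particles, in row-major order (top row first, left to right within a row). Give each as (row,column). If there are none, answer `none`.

Row 0: (0,0)@ 1/1 ok · (0,2)% 1/1 ok
Row 1: (1,0)@ 2/2 ok · (1,2)% 3/3 ok · (1,3)% 2/2 ok
Row 2: (2,0)@ 1/2 ok · (2,1)% 1/2 ok · (2,2)% 4/4 ok · (2,3)% 2/3 ok
Row 3: (3,2)% 2/3 ok · (3,3)@ 0/2 unhappy
Row 4: (4,0)% 0/2 unhappy · (4,1)@ 1/3 ok · (4,2)% 1/2 ok
Row 5: (5,0)@ 2/3 ok · (5,1)@ 2/2 ok · (5,3)@ 1/1 ok
Row 6: (6,0)@ 1/1 ok · (6,2)@ 1/1 ok · (6,3)@ 2/2 ok

(3,3), (4,0)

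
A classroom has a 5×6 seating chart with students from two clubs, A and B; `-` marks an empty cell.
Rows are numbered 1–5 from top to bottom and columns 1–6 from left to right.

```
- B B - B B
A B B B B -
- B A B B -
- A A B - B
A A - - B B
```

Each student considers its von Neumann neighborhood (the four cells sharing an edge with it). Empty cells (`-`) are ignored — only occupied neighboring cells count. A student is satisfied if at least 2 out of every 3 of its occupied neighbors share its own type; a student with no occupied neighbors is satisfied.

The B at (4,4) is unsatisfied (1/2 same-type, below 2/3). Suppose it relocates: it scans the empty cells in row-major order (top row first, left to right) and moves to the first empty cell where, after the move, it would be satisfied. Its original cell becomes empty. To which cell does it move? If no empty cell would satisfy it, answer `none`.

(1,4)

Vacating (4,4). Empty cells in order:
  (1,1): 1/2 same-type → still unsatisfied.
  (1,4): 3/3 same-type → satisfied — stop here.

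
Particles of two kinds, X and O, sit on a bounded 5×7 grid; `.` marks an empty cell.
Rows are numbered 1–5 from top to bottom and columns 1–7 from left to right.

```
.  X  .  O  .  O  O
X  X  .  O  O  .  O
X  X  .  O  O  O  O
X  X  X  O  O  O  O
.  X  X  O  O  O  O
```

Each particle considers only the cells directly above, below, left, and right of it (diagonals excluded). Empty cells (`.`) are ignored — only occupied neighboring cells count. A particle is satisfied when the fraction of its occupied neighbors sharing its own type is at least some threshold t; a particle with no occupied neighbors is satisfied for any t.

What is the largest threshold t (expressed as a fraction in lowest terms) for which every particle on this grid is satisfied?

(1,2)X 1/1
(1,4)O 1/1
(1,6)O 1/1
(1,7)O 2/2
(2,1)X 2/2
(2,2)X 3/3
(2,4)O 3/3
(2,5)O 2/2
(2,7)O 2/2
(3,1)X 3/3
(3,2)X 3/3
(3,4)O 3/3
(3,5)O 4/4
(3,6)O 3/3
(3,7)O 3/3
(4,1)X 2/2
(4,2)X 4/4
(4,3)X 2/3
(4,4)O 3/4
(4,5)O 4/4
(4,6)O 4/4
(4,7)O 3/3
(5,2)X 2/2
(5,3)X 2/3
(5,4)O 2/3
(5,5)O 3/3
(5,6)O 3/3
(5,7)O 2/2
The smallest same-type fraction is 2/3 at (4,3), which reduces to 2/3. Any threshold above that leaves this particle unsatisfied.

2/3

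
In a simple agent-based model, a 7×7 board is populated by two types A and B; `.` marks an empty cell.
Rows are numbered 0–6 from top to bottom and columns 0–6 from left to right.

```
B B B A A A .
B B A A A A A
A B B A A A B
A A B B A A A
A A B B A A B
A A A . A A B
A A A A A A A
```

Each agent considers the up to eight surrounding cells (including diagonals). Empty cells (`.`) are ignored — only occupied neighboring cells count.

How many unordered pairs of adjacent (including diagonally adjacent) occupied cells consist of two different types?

43

Scan each occupied cell's neighbors to the right and below (and the two forward diagonals) so each pair is counted once.
From row 0: 4 unlike of 22 pairs (running 4/22).
From row 1: 8 unlike of 25 pairs (running 12/47).
From row 2: 11 unlike of 25 pairs (running 23/72).
From row 3: 8 unlike of 25 pairs (running 31/97).
From row 4: 9 unlike of 22 pairs (running 40/119).
From row 5: 3 unlike of 20 pairs (running 43/139).
From row 6: 0 unlike of 6 pairs (running 43/145).
Total adjacent occupied pairs: 145; unlike-type pairs: 43.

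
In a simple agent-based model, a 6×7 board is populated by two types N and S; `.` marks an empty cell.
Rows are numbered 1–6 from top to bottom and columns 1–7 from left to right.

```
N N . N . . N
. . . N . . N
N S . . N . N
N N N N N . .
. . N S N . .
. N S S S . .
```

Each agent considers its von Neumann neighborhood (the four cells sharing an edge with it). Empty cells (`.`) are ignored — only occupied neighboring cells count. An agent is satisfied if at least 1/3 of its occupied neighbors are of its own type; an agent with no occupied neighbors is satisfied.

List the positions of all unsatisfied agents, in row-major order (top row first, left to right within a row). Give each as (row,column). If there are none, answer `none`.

Row 1: (1,1)N 1/1 satisfied · (1,2)N 1/1 satisfied · (1,4)N 1/1 satisfied · (1,7)N 1/1 satisfied
Row 2: (2,4)N 1/1 satisfied · (2,7)N 2/2 satisfied
Row 3: (3,1)N 1/2 satisfied · (3,2)S 0/2 not · (3,5)N 1/1 satisfied · (3,7)N 1/1 satisfied
Row 4: (4,1)N 2/2 satisfied · (4,2)N 2/3 satisfied · (4,3)N 3/3 satisfied · (4,4)N 2/3 satisfied · (4,5)N 3/3 satisfied
Row 5: (5,3)N 1/3 satisfied · (5,4)S 1/4 not · (5,5)N 1/3 satisfied
Row 6: (6,2)N 0/1 not · (6,3)S 1/3 satisfied · (6,4)S 3/3 satisfied · (6,5)S 1/2 satisfied

(3,2), (5,4), (6,2)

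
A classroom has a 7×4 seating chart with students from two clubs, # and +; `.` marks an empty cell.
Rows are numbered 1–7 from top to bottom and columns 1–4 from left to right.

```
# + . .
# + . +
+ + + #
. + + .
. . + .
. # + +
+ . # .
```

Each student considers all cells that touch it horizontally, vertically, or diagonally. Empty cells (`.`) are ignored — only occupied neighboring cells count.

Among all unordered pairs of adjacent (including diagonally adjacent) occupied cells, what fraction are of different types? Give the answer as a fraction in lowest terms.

Scan each occupied cell's neighbors to the right and below (and the two forward diagonals) so each pair is counted once.
From row 1: 3 unlike of 5 pairs (running 3/5).
From row 2: 4 unlike of 8 pairs (running 7/13).
From row 3: 2 unlike of 9 pairs (running 9/22).
From row 4: 0 unlike of 3 pairs (running 9/25).
From row 5: 1 unlike of 3 pairs (running 10/28).
From row 6: 4 unlike of 6 pairs (running 14/34).
Total adjacent occupied pairs: 34; unlike-type pairs: 14.
14/34 reduces to 7/17.

7/17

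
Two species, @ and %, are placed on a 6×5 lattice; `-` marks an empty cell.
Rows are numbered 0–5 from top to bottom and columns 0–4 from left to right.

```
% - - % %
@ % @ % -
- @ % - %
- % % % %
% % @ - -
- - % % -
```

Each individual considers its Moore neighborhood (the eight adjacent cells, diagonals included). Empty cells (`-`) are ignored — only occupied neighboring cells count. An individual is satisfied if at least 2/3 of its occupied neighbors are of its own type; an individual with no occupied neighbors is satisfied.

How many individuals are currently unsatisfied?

7

(0,0)% 1/2 not
(0,3)% 2/3 satisfied
(0,4)% 2/2 satisfied
(1,0)@ 1/3 not
(1,1)% 2/5 not
(1,2)@ 1/5 not
(1,3)% 4/5 satisfied
(2,1)@ 2/6 not
(2,2)% 5/7 satisfied
(2,4)% 3/3 satisfied
(3,1)% 4/6 satisfied
(3,2)% 4/6 satisfied
(3,3)% 4/5 satisfied
(3,4)% 2/2 satisfied
(4,0)% 2/2 satisfied
(4,1)% 4/5 satisfied
(4,2)@ 0/6 not
(5,2)% 2/3 satisfied
(5,3)% 1/2 not
Unsatisfied: (0,0), (1,0), (1,1), (1,2), (2,1), (4,2), (5,3) — 7 in total.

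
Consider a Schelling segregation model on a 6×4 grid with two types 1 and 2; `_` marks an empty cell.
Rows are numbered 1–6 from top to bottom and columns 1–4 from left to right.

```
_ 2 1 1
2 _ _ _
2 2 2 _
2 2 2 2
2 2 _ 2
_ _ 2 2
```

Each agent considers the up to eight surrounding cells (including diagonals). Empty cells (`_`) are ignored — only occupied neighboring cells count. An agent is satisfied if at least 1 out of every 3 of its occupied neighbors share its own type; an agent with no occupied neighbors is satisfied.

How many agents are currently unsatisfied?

Row 1: (1,2)2 1/2 ✓ · (1,3)1 1/2 ✓ · (1,4)1 1/1 ✓
Row 2: (2,1)2 3/3 ✓
Row 3: (3,1)2 4/4 ✓ · (3,2)2 6/6 ✓ · (3,3)2 4/4 ✓
Row 4: (4,1)2 5/5 ✓ · (4,2)2 7/7 ✓ · (4,3)2 6/6 ✓ · (4,4)2 3/3 ✓
Row 5: (5,1)2 3/3 ✓ · (5,2)2 5/5 ✓ · (5,4)2 4/4 ✓
Row 6: (6,3)2 3/3 ✓ · (6,4)2 2/2 ✓
Every one meets the threshold.

0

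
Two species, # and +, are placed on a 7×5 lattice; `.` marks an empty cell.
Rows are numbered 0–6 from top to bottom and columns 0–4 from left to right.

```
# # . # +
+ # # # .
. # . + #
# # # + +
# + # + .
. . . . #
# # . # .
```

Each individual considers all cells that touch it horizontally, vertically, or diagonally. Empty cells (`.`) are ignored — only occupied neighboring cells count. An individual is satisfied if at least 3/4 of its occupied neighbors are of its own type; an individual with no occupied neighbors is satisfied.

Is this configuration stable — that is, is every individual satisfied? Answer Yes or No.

No

Row 0: (0,0)# 2/3 unhappy · (0,1)# 3/4 ok · (0,3)# 2/3 unhappy · (0,4)+ 0/2 unhappy
Row 1: (1,0)+ 0/4 unhappy · (1,1)# 4/5 ok · (1,2)# 5/6 ok · (1,3)# 3/5 unhappy
Row 2: (2,1)# 5/6 ok · (2,3)+ 2/6 unhappy · (2,4)# 1/4 unhappy
Row 3: (3,0)# 3/4 ok · (3,1)# 5/6 ok · (3,2)# 3/7 unhappy · (3,3)+ 3/6 unhappy · (3,4)+ 3/4 ok
Row 4: (4,0)# 2/3 unhappy · (4,1)+ 0/5 unhappy · (4,2)# 2/5 unhappy · (4,3)+ 2/5 unhappy
Row 5: (5,4)# 1/2 unhappy
Row 6: (6,0)# 1/1 ok · (6,1)# 1/1 ok · (6,3)# 1/1 ok
For instance (0,0) has only 2/3 same-type neighbors, below 3/4.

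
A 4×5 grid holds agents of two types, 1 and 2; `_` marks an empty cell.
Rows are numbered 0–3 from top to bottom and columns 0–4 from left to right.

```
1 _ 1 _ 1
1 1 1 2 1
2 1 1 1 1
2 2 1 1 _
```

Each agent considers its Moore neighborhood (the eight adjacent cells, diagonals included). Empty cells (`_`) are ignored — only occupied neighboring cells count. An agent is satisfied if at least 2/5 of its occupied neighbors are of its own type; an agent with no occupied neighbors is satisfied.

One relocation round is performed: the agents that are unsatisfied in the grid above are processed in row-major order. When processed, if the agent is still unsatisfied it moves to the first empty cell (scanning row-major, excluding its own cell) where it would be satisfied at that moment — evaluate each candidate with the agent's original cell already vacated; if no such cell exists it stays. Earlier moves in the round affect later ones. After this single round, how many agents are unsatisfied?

1

Initially unsatisfied (in order): (1,3).
  (1,3): no empty cell satisfies it; stays.
Resulting grid:
1 _ 1 _ 1
1 1 1 2 1
2 1 1 1 1
2 2 1 1 _
Unsatisfied now: (1,3).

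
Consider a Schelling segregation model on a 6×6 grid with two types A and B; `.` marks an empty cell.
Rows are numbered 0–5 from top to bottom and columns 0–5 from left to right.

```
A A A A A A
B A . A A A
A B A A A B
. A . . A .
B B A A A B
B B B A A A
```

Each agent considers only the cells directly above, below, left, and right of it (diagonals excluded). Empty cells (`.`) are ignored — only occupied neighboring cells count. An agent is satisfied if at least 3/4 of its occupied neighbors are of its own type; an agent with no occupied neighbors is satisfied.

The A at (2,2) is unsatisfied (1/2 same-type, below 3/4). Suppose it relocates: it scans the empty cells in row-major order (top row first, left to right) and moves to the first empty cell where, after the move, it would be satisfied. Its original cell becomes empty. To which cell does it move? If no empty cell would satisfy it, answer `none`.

Vacating (2,2). Empty cells in order:
  (1,2): 3/3 same-type → satisfied — stop here.

(1,2)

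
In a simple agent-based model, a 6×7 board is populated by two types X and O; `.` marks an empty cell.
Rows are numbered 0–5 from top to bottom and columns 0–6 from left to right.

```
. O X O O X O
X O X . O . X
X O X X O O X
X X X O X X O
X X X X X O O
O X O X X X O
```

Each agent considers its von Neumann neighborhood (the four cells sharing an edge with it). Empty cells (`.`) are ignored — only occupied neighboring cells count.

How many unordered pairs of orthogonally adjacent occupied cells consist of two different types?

29

Scan each occupied cell's neighbors to the right and below so each pair is counted once.
From row 0: 5 unlike of 9 pairs (running 5/9).
From row 1: 2 unlike of 7 pairs (running 7/16).
From row 2: 9 unlike of 13 pairs (running 16/29).
From row 3: 5 unlike of 13 pairs (running 21/42).
From row 4: 4 unlike of 13 pairs (running 25/55).
From row 5: 4 unlike of 6 pairs (running 29/61).
Total adjacent occupied pairs: 61; unlike-type pairs: 29.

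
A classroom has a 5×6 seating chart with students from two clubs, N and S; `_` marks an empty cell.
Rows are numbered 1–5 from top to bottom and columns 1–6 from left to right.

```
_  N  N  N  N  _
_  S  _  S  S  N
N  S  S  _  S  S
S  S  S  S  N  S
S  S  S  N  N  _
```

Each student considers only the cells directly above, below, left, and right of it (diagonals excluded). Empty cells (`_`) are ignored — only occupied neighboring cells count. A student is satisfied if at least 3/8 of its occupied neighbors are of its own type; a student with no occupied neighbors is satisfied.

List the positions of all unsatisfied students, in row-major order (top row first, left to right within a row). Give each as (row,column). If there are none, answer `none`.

(1,2)N 1/2 satisfied
(1,3)N 2/2 satisfied
(1,4)N 2/3 satisfied
(1,5)N 1/2 satisfied
(2,2)S 1/2 satisfied
(2,4)S 1/2 satisfied
(2,5)S 2/4 satisfied
(2,6)N 0/2 not
(3,1)N 0/2 not
(3,2)S 3/4 satisfied
(3,3)S 2/2 satisfied
(3,5)S 2/3 satisfied
(3,6)S 2/3 satisfied
(4,1)S 2/3 satisfied
(4,2)S 4/4 satisfied
(4,3)S 4/4 satisfied
(4,4)S 1/3 not
(4,5)N 1/4 not
(4,6)S 1/2 satisfied
(5,1)S 2/2 satisfied
(5,2)S 3/3 satisfied
(5,3)S 2/3 satisfied
(5,4)N 1/3 not
(5,5)N 2/2 satisfied

(2,6), (3,1), (4,4), (4,5), (5,4)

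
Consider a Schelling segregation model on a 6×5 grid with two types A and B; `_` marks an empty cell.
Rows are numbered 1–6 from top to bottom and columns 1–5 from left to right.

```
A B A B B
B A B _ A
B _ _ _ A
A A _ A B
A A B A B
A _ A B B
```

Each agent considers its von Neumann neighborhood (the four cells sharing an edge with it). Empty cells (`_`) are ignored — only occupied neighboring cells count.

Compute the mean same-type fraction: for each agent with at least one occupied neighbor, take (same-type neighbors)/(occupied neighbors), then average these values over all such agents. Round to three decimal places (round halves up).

0.427

Row 1: (1,1)A 0/2 · (1,2)B 0/3 · (1,3)A 0/3 · (1,4)B 1/2 · (1,5)B 1/2
Row 2: (2,1)B 1/3 · (2,2)A 0/3 · (2,3)B 0/2 · (2,5)A 1/2
Row 3: (3,1)B 1/2 · (3,5)A 1/2
Row 4: (4,1)A 2/3 · (4,2)A 2/2 · (4,4)A 1/2 · (4,5)B 1/3
Row 5: (5,1)A 3/3 · (5,2)A 2/3 · (5,3)B 0/3 · (5,4)A 1/4 · (5,5)B 2/3
Row 6: (6,1)A 1/1 · (6,3)A 0/2 · (6,4)B 1/3 · (6,5)B 2/2
Sum over 24 agents: 0/2 + 0/3 + 0/3 + 1/2 + 1/2 + 1/3 + 0/3 + 0/2 + 1/2 + 1/2 + 1/2 + 2/3 + 2/2 + 1/2 + 1/3 + 3/3 + 2/3 + 0/3 + 1/4 + 2/3 + 1/1 + 0/2 + 1/3 + 2/2 = 41/4; mean = 41/4 ÷ 24 = 41/96 = 0.427083… → 0.427.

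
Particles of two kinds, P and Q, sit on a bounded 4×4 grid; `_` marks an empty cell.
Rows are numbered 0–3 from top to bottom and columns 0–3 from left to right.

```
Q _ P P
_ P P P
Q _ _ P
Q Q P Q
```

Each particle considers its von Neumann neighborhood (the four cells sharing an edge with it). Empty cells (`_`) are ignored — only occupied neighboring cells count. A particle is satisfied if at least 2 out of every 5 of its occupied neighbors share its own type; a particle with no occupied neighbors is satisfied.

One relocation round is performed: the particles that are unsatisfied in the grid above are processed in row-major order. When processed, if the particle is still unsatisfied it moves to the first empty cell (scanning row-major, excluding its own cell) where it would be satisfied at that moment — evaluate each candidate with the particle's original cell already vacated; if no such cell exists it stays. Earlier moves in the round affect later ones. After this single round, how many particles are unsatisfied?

0

Initially unsatisfied (in order): (3,2), (3,3).
  (3,2) → (0,1).
  (3,3) → (1,0).
Resulting grid:
Q P P P
Q P P P
Q _ _ P
Q Q _ _
All satisfied now.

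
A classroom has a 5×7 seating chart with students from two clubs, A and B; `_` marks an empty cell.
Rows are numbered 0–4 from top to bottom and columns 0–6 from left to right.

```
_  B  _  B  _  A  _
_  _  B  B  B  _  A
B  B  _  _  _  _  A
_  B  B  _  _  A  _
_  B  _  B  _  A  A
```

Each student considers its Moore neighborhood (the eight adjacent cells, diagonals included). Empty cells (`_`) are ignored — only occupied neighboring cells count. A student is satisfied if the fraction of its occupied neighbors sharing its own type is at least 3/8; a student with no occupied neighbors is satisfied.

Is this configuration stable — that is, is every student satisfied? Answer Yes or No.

Yes

Row 0: (0,1)B 1/1 satisfied · (0,3)B 3/3 satisfied · (0,5)A 1/2 satisfied
Row 1: (1,2)B 4/4 satisfied · (1,3)B 3/3 satisfied · (1,4)B 2/3 satisfied · (1,6)A 2/2 satisfied
Row 2: (2,0)B 2/2 satisfied · (2,1)B 4/4 satisfied · (2,6)A 2/2 satisfied
Row 3: (3,1)B 4/4 satisfied · (3,2)B 4/4 satisfied · (3,5)A 3/3 satisfied
Row 4: (4,1)B 2/2 satisfied · (4,3)B 1/1 satisfied · (4,5)A 2/2 satisfied · (4,6)A 2/2 satisfied
All meet the threshold, so the configuration is stable.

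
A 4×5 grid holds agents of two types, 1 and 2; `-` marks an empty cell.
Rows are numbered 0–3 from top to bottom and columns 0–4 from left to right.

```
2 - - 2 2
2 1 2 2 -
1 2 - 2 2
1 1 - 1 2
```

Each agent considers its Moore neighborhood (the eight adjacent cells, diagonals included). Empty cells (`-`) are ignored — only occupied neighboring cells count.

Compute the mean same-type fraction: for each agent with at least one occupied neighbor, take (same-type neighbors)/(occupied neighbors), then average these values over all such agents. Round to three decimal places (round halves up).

0.632

(0,0)2 1/2
(0,3)2 3/3
(0,4)2 2/2
(1,0)2 2/4
(1,1)1 1/5
(1,2)2 4/5
(1,3)2 5/5
(2,0)1 3/5
(2,1)2 2/6
(2,3)2 4/5
(2,4)2 3/4
(3,0)1 2/3
(3,1)1 2/3
(3,3)1 0/3
(3,4)2 2/3
Sum over 15 agents: 1/2 + 3/3 + 2/2 + 2/4 + 1/5 + 4/5 + 5/5 + 3/5 + 2/6 + 4/5 + 3/4 + 2/3 + 2/3 + 0/3 + 2/3 = 569/60; mean = 569/60 ÷ 15 = 569/900 = 0.632222… → 0.632.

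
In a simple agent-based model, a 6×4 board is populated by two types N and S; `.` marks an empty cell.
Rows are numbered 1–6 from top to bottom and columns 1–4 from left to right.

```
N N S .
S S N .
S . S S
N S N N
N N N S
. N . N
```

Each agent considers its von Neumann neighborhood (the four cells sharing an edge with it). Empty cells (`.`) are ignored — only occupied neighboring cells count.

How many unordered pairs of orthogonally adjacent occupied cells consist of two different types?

15

Scan each occupied cell's neighbors to the right and below so each pair is counted once.
From row 1: 4 unlike of 5 pairs (running 4/5).
From row 2: 2 unlike of 4 pairs (running 6/9).
From row 3: 3 unlike of 4 pairs (running 9/13).
From row 4: 4 unlike of 7 pairs (running 13/20).
From row 5: 2 unlike of 5 pairs (running 15/25).
Total adjacent occupied pairs: 25; unlike-type pairs: 15.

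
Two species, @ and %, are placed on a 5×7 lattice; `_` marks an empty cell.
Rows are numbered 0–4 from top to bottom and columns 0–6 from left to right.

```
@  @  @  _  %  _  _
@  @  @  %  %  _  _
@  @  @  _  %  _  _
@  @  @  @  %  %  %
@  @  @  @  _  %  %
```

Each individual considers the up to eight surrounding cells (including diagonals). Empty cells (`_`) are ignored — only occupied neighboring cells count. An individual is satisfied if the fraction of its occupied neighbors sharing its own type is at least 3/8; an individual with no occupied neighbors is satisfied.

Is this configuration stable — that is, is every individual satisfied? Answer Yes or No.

Yes

(0,0)@ 3/3 ✓
(0,1)@ 5/5 ✓
(0,2)@ 3/4 ✓
(0,4)% 2/2 ✓
(1,0)@ 5/5 ✓
(1,1)@ 8/8 ✓
(1,2)@ 5/6 ✓
(1,3)% 3/6 ✓
(1,4)% 3/3 ✓
(2,0)@ 5/5 ✓
(2,1)@ 8/8 ✓
(2,2)@ 6/7 ✓
(2,4)% 4/5 ✓
(3,0)@ 5/5 ✓
(3,1)@ 8/8 ✓
(3,2)@ 7/7 ✓
(3,3)@ 4/6 ✓
(3,4)% 3/5 ✓
(3,5)% 5/5 ✓
(3,6)% 3/3 ✓
(4,0)@ 3/3 ✓
(4,1)@ 5/5 ✓
(4,2)@ 5/5 ✓
(4,3)@ 3/4 ✓
(4,5)% 4/4 ✓
(4,6)% 3/3 ✓
All meet the threshold, so the configuration is stable.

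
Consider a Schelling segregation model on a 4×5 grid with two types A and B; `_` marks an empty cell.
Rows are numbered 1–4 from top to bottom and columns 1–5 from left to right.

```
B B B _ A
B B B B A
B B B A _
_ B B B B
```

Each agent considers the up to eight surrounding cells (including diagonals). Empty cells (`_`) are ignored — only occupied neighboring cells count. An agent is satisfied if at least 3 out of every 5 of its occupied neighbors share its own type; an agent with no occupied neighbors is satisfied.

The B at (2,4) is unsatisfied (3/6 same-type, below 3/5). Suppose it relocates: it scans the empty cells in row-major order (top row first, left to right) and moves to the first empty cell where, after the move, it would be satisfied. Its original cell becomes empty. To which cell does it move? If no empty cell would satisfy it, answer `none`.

Vacating (2,4). Empty cells in order:
  (1,4): 2/4 same-type → still unsatisfied.
  (3,5): 2/4 same-type → still unsatisfied.
  (4,1): 3/3 same-type → satisfied — stop here.

(4,1)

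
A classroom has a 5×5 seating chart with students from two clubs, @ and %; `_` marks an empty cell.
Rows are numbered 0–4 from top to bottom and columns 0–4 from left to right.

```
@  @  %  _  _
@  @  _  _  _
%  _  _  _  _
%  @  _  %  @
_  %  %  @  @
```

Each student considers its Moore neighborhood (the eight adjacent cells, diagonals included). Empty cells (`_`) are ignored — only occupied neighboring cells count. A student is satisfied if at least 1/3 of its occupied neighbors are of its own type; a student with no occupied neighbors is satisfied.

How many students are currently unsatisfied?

4

(0,0)@ 3/3 ✓
(0,1)@ 3/4 ✓
(0,2)% 0/2 ✗
(1,0)@ 3/4 ✓
(1,1)@ 3/5 ✓
(2,0)% 1/4 ✗
(3,0)% 2/3 ✓
(3,1)@ 0/4 ✗
(3,3)% 1/4 ✗
(3,4)@ 2/3 ✓
(4,1)% 2/3 ✓
(4,2)% 2/4 ✓
(4,3)@ 2/4 ✓
(4,4)@ 2/3 ✓
Unsatisfied: (0,2), (2,0), (3,1), (3,3) — 4 in total.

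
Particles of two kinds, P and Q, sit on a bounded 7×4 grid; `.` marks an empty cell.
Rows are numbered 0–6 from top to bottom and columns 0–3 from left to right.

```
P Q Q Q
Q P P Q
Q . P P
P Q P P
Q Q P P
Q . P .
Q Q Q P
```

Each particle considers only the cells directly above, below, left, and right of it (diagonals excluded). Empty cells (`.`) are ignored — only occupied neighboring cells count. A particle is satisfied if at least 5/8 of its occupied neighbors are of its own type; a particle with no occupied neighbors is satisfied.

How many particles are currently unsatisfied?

Row 0: (0,0)P 0/2 not · (0,1)Q 1/3 not · (0,2)Q 2/3 satisfied · (0,3)Q 2/2 satisfied
Row 1: (1,0)Q 1/3 not · (1,1)P 1/3 not · (1,2)P 2/4 not · (1,3)Q 1/3 not
Row 2: (2,0)Q 1/2 not · (2,2)P 3/3 satisfied · (2,3)P 2/3 satisfied
Row 3: (3,0)P 0/3 not · (3,1)Q 1/3 not · (3,2)P 3/4 satisfied · (3,3)P 3/3 satisfied
Row 4: (4,0)Q 2/3 satisfied · (4,1)Q 2/3 satisfied · (4,2)P 3/4 satisfied · (4,3)P 2/2 satisfied
Row 5: (5,0)Q 2/2 satisfied · (5,2)P 1/2 not
Row 6: (6,0)Q 2/2 satisfied · (6,1)Q 2/2 satisfied · (6,2)Q 1/3 not · (6,3)P 0/1 not
Unsatisfied: (0,0), (0,1), (1,0), (1,1), (1,2), (1,3), (2,0), (3,0), (3,1), (5,2), (6,2), (6,3) — 12 in total.

12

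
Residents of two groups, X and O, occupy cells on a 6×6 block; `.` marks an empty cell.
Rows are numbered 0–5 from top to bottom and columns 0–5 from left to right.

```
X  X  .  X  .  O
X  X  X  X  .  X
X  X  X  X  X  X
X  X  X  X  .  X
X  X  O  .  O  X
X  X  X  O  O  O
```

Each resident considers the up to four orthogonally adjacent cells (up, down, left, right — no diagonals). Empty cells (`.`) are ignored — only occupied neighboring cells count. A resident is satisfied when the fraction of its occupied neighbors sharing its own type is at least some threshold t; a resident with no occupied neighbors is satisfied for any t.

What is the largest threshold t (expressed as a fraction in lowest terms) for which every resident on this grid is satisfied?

(0,0)X 2/2
(0,1)X 2/2
(0,3)X 1/1
(0,5)O 0/1
(1,0)X 3/3
(1,1)X 4/4
(1,2)X 3/3
(1,3)X 3/3
(1,5)X 1/2
(2,0)X 3/3
(2,1)X 4/4
(2,2)X 4/4
(2,3)X 4/4
(2,4)X 2/2
(2,5)X 3/3
(3,0)X 3/3
(3,1)X 4/4
(3,2)X 3/4
(3,3)X 2/2
(3,5)X 2/2
(4,0)X 3/3
(4,1)X 3/4
(4,2)O 0/3
(4,4)O 1/2
(4,5)X 1/3
(5,0)X 2/2
(5,1)X 3/3
(5,2)X 1/3
(5,3)O 1/2
(5,4)O 3/3
(5,5)O 1/2
The smallest same-type fraction is 0/1 at (0,5), which reduces to 0/1. Any threshold above that leaves this resident unsatisfied.

0/1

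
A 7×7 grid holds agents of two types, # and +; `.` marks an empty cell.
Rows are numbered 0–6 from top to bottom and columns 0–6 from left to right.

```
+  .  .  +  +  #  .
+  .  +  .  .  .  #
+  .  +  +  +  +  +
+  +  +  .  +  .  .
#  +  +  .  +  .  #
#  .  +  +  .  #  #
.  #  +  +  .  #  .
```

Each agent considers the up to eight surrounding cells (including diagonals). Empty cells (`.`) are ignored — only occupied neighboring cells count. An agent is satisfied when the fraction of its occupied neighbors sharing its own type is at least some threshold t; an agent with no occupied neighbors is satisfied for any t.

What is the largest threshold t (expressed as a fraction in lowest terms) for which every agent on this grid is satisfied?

(0,0)+ 1/1
(0,3)+ 2/2
(0,4)+ 1/2
(0,5)# 1/2
(1,0)+ 2/2
(1,2)+ 3/3
(1,6)# 1/3
(2,0)+ 3/3
(2,2)+ 4/4
(2,3)+ 5/5
(2,4)+ 3/3
(2,5)+ 3/4
(2,6)+ 1/2
(3,0)+ 3/4
(3,1)+ 6/7
(3,2)+ 5/5
(3,4)+ 4/4
(4,0)# 1/4
(4,1)+ 5/7
(4,2)+ 5/5
(4,4)+ 2/3
(4,6)# 2/2
(5,0)# 2/3
(5,2)+ 5/6
(5,3)+ 5/5
(5,5)# 3/4
(5,6)# 3/3
(6,1)# 1/3
(6,2)+ 3/4
(6,3)+ 3/3
(6,5)# 2/2
The smallest same-type fraction is 1/4 at (4,0), which reduces to 1/4. Any threshold above that leaves this agent unsatisfied.

1/4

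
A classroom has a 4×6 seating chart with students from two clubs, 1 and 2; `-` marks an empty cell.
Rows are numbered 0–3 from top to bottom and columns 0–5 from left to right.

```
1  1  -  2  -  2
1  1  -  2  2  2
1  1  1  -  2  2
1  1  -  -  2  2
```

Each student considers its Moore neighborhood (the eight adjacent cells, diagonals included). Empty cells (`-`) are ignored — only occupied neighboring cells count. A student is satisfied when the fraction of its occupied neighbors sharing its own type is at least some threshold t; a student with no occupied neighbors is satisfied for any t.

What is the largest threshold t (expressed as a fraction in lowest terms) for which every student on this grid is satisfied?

Row 0: (0,0)1 3/3 · (0,1)1 3/3 · (0,3)2 2/2 · (0,5)2 2/2
Row 1: (1,0)1 5/5 · (1,1)1 6/6 · (1,3)2 3/4 · (1,4)2 6/6 · (1,5)2 4/4
Row 2: (2,0)1 5/5 · (2,1)1 6/6 · (2,2)1 3/4 · (2,4)2 6/6 · (2,5)2 5/5
Row 3: (3,0)1 3/3 · (3,1)1 4/4 · (3,4)2 3/3 · (3,5)2 3/3
The smallest same-type fraction is 3/4 at (1,3), which reduces to 3/4. Any threshold above that leaves this student unsatisfied.

3/4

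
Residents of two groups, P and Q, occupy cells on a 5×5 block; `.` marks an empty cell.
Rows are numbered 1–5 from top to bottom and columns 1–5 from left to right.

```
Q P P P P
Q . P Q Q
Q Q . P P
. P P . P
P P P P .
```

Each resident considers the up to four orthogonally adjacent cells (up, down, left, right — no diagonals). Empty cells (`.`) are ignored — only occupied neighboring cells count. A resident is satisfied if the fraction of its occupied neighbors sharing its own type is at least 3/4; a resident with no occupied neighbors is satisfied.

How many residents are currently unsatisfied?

(1,1)Q 1/2 not
(1,2)P 1/2 not
(1,3)P 3/3 satisfied
(1,4)P 2/3 not
(1,5)P 1/2 not
(2,1)Q 2/2 satisfied
(2,3)P 1/2 not
(2,4)Q 1/4 not
(2,5)Q 1/3 not
(3,1)Q 2/2 satisfied
(3,2)Q 1/2 not
(3,4)P 1/2 not
(3,5)P 2/3 not
(4,2)P 2/3 not
(4,3)P 2/2 satisfied
(4,5)P 1/1 satisfied
(5,1)P 1/1 satisfied
(5,2)P 3/3 satisfied
(5,3)P 3/3 satisfied
(5,4)P 1/1 satisfied
Unsatisfied: (1,1), (1,2), (1,4), (1,5), (2,3), (2,4), (2,5), (3,2), (3,4), (3,5), (4,2) — 11 in total.

11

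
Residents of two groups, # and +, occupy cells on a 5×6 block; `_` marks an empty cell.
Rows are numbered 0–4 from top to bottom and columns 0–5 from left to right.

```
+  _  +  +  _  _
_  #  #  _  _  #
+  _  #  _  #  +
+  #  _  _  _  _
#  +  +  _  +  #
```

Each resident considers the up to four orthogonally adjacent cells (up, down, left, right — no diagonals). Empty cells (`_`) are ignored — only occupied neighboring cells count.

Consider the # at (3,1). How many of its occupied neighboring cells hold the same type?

Occupied neighbors of (3,1): (4,1)=+, (3,0)=+.
Same type (#): 0 of 2.

0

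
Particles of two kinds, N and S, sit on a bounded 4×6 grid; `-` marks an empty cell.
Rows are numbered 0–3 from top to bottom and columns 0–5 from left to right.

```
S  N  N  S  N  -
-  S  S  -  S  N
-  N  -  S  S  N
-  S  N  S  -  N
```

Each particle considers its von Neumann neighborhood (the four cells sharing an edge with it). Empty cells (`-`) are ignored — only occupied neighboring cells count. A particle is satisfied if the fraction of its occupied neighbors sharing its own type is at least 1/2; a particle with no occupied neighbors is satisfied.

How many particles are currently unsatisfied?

Row 0: (0,0)S 0/1 not · (0,1)N 1/3 not · (0,2)N 1/3 not · (0,3)S 0/2 not · (0,4)N 0/2 not
Row 1: (1,1)S 1/3 not · (1,2)S 1/2 satisfied · (1,4)S 1/3 not · (1,5)N 1/2 satisfied
Row 2: (2,1)N 0/2 not · (2,3)S 2/2 satisfied · (2,4)S 2/3 satisfied · (2,5)N 2/3 satisfied
Row 3: (3,1)S 0/2 not · (3,2)N 0/2 not · (3,3)S 1/2 satisfied · (3,5)N 1/1 satisfied
Unsatisfied: (0,0), (0,1), (0,2), (0,3), (0,4), (1,1), (1,4), (2,1), (3,1), (3,2) — 10 in total.

10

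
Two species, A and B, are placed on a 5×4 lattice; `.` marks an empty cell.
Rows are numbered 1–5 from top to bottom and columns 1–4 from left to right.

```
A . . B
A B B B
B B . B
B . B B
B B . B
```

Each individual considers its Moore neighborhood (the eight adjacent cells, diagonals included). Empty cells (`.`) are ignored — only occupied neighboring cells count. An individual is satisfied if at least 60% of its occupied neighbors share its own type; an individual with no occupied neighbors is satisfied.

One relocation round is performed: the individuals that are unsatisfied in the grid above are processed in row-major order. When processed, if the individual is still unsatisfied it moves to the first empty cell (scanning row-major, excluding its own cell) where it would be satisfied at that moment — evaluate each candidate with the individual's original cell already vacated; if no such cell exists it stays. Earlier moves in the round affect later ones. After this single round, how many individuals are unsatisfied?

2

Initially unsatisfied (in order): (1,1), (2,1).
  (1,1): no empty cell satisfies it; stays.
  (2,1): no empty cell satisfies it; stays.
Resulting grid:
A . . B
A B B B
B B . B
B . B B
B B . B
Unsatisfied now: (1,1), (2,1).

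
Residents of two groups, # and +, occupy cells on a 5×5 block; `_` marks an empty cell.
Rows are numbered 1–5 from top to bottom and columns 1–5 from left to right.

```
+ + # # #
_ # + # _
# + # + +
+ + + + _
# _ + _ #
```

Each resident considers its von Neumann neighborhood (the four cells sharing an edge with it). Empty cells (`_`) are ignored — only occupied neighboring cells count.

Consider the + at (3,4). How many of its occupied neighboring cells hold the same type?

2

Occupied neighbors of (3,4): (2,4)=#, (4,4)=+, (3,3)=#, (3,5)=+.
Same type (+): 2 of 4.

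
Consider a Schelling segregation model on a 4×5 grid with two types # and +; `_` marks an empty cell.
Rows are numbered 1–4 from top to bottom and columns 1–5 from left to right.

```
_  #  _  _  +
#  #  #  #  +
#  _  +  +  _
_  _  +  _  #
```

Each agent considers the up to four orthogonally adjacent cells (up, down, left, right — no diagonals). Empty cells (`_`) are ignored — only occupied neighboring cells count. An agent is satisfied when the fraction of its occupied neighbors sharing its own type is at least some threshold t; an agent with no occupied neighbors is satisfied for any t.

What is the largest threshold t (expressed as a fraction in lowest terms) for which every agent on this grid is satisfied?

(1,2)# 1/1
(1,5)+ 1/1
(2,1)# 2/2
(2,2)# 3/3
(2,3)# 2/3
(2,4)# 1/3
(2,5)+ 1/2
(3,1)# 1/1
(3,3)+ 2/3
(3,4)+ 1/2
(4,3)+ 1/1
(4,5)# — no occupied neighbors
The smallest same-type fraction is 1/3 at (2,4), which reduces to 1/3. Any threshold above that leaves this agent unsatisfied.

1/3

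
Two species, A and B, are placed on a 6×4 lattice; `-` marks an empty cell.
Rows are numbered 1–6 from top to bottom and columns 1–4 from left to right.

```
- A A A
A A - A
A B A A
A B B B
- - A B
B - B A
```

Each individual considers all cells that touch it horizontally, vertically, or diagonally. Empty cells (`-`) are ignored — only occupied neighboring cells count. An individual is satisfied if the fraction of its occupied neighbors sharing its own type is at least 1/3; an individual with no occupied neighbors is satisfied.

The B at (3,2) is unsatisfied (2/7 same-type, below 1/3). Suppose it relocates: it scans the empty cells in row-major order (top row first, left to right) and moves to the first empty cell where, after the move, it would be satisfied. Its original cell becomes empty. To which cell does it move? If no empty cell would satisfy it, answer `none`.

(5,1)

Vacating (3,2). Empty cells in order:
  (1,1): 0/3 same-type → still unsatisfied.
  (2,3): 0/7 same-type → still unsatisfied.
  (5,1): 2/3 same-type → satisfied — stop here.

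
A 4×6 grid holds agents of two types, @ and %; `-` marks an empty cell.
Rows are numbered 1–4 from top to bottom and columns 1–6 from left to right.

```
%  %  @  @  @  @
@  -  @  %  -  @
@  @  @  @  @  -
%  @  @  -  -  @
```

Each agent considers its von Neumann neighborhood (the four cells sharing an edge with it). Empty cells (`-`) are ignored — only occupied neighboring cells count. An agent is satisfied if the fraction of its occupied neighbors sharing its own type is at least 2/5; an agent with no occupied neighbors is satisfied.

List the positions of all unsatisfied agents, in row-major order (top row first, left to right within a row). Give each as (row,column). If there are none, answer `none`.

Row 1: (1,1)% 1/2 ✓ · (1,2)% 1/2 ✓ · (1,3)@ 2/3 ✓ · (1,4)@ 2/3 ✓ · (1,5)@ 2/2 ✓ · (1,6)@ 2/2 ✓
Row 2: (2,1)@ 1/2 ✓ · (2,3)@ 2/3 ✓ · (2,4)% 0/3 ✗ · (2,6)@ 1/1 ✓
Row 3: (3,1)@ 2/3 ✓ · (3,2)@ 3/3 ✓ · (3,3)@ 4/4 ✓ · (3,4)@ 2/3 ✓ · (3,5)@ 1/1 ✓
Row 4: (4,1)% 0/2 ✗ · (4,2)@ 2/3 ✓ · (4,3)@ 2/2 ✓ · (4,6)@ 0/0 ✓

(2,4), (4,1)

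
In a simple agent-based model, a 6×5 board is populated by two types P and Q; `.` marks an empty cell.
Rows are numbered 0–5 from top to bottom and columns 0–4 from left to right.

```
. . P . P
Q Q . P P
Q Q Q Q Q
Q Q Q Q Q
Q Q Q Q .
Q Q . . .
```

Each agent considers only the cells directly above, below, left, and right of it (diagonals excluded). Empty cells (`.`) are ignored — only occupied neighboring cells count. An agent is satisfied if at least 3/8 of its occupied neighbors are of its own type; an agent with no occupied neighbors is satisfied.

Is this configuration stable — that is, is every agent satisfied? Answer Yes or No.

Row 0: (0,2)P 0/0 ✓ · (0,4)P 1/1 ✓
Row 1: (1,0)Q 2/2 ✓ · (1,1)Q 2/2 ✓ · (1,3)P 1/2 ✓ · (1,4)P 2/3 ✓
Row 2: (2,0)Q 3/3 ✓ · (2,1)Q 4/4 ✓ · (2,2)Q 3/3 ✓ · (2,3)Q 3/4 ✓ · (2,4)Q 2/3 ✓
Row 3: (3,0)Q 3/3 ✓ · (3,1)Q 4/4 ✓ · (3,2)Q 4/4 ✓ · (3,3)Q 4/4 ✓ · (3,4)Q 2/2 ✓
Row 4: (4,0)Q 3/3 ✓ · (4,1)Q 4/4 ✓ · (4,2)Q 3/3 ✓ · (4,3)Q 2/2 ✓
Row 5: (5,0)Q 2/2 ✓ · (5,1)Q 2/2 ✓
All meet the threshold, so the configuration is stable.

Yes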